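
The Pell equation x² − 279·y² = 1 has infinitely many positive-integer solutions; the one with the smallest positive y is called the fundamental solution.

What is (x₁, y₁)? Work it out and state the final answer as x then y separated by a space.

√279 → a₀=16, period (1,2,2,1,2,2,1,32); ℓ=8 even so k=7
step 0: (16, 1)  from 16·(1,0) + (0,1)
…
step 2: (50, 3)  from 2·(17,1) + (16,1)
…
step 6: (1069, 64)  from 2·(451,27) + (167,10)
step 7: (1520, 91)  from 1·(1069,64) + (451,27)
(x₁, y₁) = (1520, 91);  1520² − 279·91² = 1 ✓

1520 91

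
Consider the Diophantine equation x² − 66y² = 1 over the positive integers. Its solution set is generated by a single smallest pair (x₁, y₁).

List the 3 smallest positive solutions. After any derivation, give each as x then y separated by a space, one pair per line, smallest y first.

[8; 8,16] for √66; ℓ=2 ⇒ convergent index 1
step 0: (8, 1)  from 8·(1,0) + (0,1)
step 1: (65, 8)  from 8·(8,1) + (1,0)
(x₁, y₁) = (65, 8);  65² − 66·8² = 1 ✓
(x_2, y_2) = (65·65 + 66·8·8, 65·8 + 8·65) = (8449, 1040)
(x_3, y_3) = (65·8449 + 66·8·1040, 65·1040 + 8·8449) = (1098305, 135192)

65 8
8449 1040
1098305 135192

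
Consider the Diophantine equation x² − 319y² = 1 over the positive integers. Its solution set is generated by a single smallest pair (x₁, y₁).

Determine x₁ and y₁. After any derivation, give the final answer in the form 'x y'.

d=319: √d = [17; 1,6,5,1,4,…,6,1,34] (ℓ=14, even), read p_13/q_13
a_0=17:  p_0=17·1+0=17,  q_0=17·0+1=1
a_1=1:  p_1=1·17+1=18,  q_1=1·1+0=1
a_2=6:  p_2=6·18+17=125,  q_2=6·1+1=7
…
a_4=1:  p_4=1·643+125=768,  q_4=1·36+7=43
a_5=4:  p_5=4·768+643=3715,  q_5=4·43+36=208
…
a_7=1:  p_7=1·11913+3715=15628,  q_7=1·667+208=875
…
a_9=4:  p_9=4·58797+15628=250816,  q_9=4·3292+875=14043
…
a_11=5:  p_11=5·309613+250816=1798881,  q_11=5·17335+14043=100718
a_12=6:  p_12=6·1798881+309613=11102899,  q_12=6·100718+17335=621643
a_13=1:  p_13=1·11102899+1798881=12901780,  q_13=1·621643+100718=722361
→ (12901780, 722361).  Check: 12901780²=166455927168400, 319·722361²=166455927168399, difference 1.

12901780 722361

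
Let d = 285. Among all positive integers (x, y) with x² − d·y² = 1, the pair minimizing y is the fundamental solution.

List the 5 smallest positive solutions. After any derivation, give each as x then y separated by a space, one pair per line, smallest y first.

2431 144
11819521 700128
57466508671 3404022192
279402153338881 16550355197376
1358453212067130751 80467823565619920

√285 = [16; 1,7,2,7,1,32, …], period ℓ=6 (even) → k=5
k=0  a_k=16  p_k/q_k = 16/1
k=1  a_k=1  p_k/q_k = 17/1
k=2  a_k=7  p_k/q_k = 135/8
…
k=4  a_k=7  p_k/q_k = 2144/127
k=5  a_k=1  p_k/q_k = 2431/144
fundamental: x₁=2431, y₁=144  (since 5909761 − 285·20736 = 1)
(x_2, y_2) = (2431·2431 + 285·144·144, 2431·144 + 144·2431) = (11819521, 700128)
(x_3, y_3) = (2431·11819521 + 285·144·700128, 2431·700128 + 144·11819521) = (57466508671, 3404022192)
(x_4, y_4) = (2431·57466508671 + 285·144·3404022192, 2431·3404022192 + 144·57466508671) = (279402153338881, 16550355197376)
(x_5, y_5) = (2431·279402153338881 + 285·144·16550355197376, 2431·16550355197376 + 144·279402153338881) = (1358453212067130751, 80467823565619920)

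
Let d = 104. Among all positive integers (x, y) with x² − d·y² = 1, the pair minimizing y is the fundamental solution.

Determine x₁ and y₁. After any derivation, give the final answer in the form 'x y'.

[10; 5,20] for √104; ℓ=2 ⇒ convergent index 1
step 0: (10, 1)  from 10·(1,0) + (0,1)
step 1: (51, 5)  from 5·(10,1) + (1,0)
fundamental: x₁=51, y₁=5  (since 2601 − 104·25 = 1)

51 5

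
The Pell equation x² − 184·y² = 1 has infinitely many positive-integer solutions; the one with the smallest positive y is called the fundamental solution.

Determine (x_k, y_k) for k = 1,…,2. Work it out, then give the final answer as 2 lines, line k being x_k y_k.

24335 1794
1184384449 87313980

[13; 1,1,3,2,1,2,1,2,3,1,1,26] for √184; ℓ=12 ⇒ convergent index 11
a_0=13:  p_0=13·1+0=13,  q_0=13·0+1=1
a_1=1:  p_1=1·13+1=14,  q_1=1·1+0=1
a_2=1:  p_2=1·14+13=27,  q_2=1·1+1=2
…
a_4=2:  p_4=2·95+27=217,  q_4=2·7+2=16
a_5=1:  p_5=1·217+95=312,  q_5=1·16+7=23
a_6=2:  p_6=2·312+217=841,  q_6=2·23+16=62
a_7=1:  p_7=1·841+312=1153,  q_7=1·62+23=85
a_8=2:  p_8=2·1153+841=3147,  q_8=2·85+62=232
a_9=3:  p_9=3·3147+1153=10594,  q_9=3·232+85=781
a_10=1:  p_10=1·10594+3147=13741,  q_10=1·781+232=1013
a_11=1:  p_11=1·13741+10594=24335,  q_11=1·1013+781=1794
fundamental: x₁=24335, y₁=1794  (since 592192225 − 184·3218436 = 1)
n=2: (24335,1794)∘(24335,1794) = (24335·24335+184·1794·1794, 24335·1794+1794·24335) = (1184384449,87313980)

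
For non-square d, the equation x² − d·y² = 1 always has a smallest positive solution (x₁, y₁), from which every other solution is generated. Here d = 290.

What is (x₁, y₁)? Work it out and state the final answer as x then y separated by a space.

d=290: √d = [17; 34] (ℓ=1, odd), read p_1/q_1
k=0  a_k=17  p_k/q_k = 17/1
k=1  a_k=34  p_k/q_k = 579/34
→ (579, 34).  Check: 579²=335241, 290·34²=335240, difference 1.

579 34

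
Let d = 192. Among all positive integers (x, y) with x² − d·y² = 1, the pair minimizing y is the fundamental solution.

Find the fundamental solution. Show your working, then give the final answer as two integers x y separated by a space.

d=192: √d = [13; 1,5,1,26] (ℓ=4, even), read p_3/q_3
a_0=13:  p_0=13·1+0=13,  q_0=13·0+1=1
…
a_2=5:  p_2=5·14+13=83,  q_2=5·1+1=6
a_3=1:  p_3=1·83+14=97,  q_3=1·6+1=7
→ (97, 7).  Check: 97²=9409, 192·7²=9408, difference 1.

97 7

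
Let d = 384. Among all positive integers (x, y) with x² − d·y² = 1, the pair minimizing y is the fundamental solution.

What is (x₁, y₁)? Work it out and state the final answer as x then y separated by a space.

4801 245

√384 = [19; 1,1,2,9,2,1,1,38, …], period ℓ=8 (even) → k=7
a_0=19:  p_0=19·1+0=19,  q_0=19·0+1=1
…
a_5=2:  p_5=2·921+98=1940,  q_5=2·47+5=99
a_6=1:  p_6=1·1940+921=2861,  q_6=1·99+47=146
a_7=1:  p_7=1·2861+1940=4801,  q_7=1·146+99=245
(x₁, y₁) = (4801, 245);  4801² − 384·245² = 1 ✓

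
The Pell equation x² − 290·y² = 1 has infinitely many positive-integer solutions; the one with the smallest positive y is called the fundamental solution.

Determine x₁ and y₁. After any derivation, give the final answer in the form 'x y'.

√290 = [17; 34, …], period ℓ=1 (odd) → k=1
step 0: (17, 1)  from 17·(1,0) + (0,1)
step 1: (579, 34)  from 34·(17,1) + (1,0)
(x₁, y₁) = (579, 34);  579² − 290·34² = 1 ✓

579 34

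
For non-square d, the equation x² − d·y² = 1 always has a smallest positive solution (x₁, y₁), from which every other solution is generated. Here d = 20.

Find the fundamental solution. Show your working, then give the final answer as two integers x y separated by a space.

9 2

√20 = [4; 2,8, …], period ℓ=2 (even) → k=1
i=0: a=4 ⇒ p=4, q=1
i=1: a=2 ⇒ p=9, q=2
(x₁, y₁) = (9, 2);  9² − 20·2² = 1 ✓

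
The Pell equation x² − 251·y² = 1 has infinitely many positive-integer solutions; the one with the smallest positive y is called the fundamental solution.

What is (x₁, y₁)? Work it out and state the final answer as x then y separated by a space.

3674890 231957

d=251: √d = [15; 1,5,2,1,2,…,5,1,30] (ℓ=14, even), read p_13/q_13
k=0  a_k=15  p_k/q_k = 15/1
…
k=8  a_k=2  p_k/q_k = 61043/3853
…
k=12  a_k=5  p_k/q_k = 3097857/195535
k=13  a_k=1  p_k/q_k = 3674890/231957
(x₁, y₁) = (3674890, 231957);  3674890² − 251·231957² = 1 ✓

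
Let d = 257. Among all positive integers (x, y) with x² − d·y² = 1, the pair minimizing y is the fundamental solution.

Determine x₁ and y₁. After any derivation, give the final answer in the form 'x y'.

d=257: √d = [16; 32] (ℓ=1, odd), read p_1/q_1
a_0=16:  p_0=16·1+0=16,  q_0=16·0+1=1
a_1=32:  p_1=32·16+1=513,  q_1=32·1+0=32
→ (513, 32).  Check: 513²=263169, 257·32²=263168, difference 1.

513 32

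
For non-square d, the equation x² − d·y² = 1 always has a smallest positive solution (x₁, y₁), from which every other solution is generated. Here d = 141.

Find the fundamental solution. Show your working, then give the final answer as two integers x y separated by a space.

√141 = [11; 1,6,1,22, …], period ℓ=4 (even) → k=3
i=0: a=11 ⇒ p=11, q=1
…
i=2: a=6 ⇒ p=83, q=7
i=3: a=1 ⇒ p=95, q=8
→ (95, 8).  Check: 95²=9025, 141·8²=9024, difference 1.

95 8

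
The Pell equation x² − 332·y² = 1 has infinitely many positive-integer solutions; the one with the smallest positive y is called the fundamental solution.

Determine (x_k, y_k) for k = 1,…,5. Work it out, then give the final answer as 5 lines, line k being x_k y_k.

13447 738
361643617 19847772
9726043422151 533785979430
261572211433685377 14355640110942648
7034723044571491106887 386080584609905595882

√332 → a₀=18, period (4,1,1,8,1,1,4,36); ℓ=8 even so k=7
a_0=18:  p_0=18·1+0=18,  q_0=18·0+1=1
a_1=4:  p_1=4·18+1=73,  q_1=4·1+0=4
…
a_6=1:  p_6=1·1567+1403=2970,  q_6=1·86+77=163
a_7=4:  p_7=4·2970+1567=13447,  q_7=4·163+86=738
→ (13447, 738).  Check: 13447²=180821809, 332·738²=180821808, difference 1.
n=2: (13447,738)∘(13447,738) = (13447·13447+332·738·738, 13447·738+738·13447) = (361643617,19847772)
n=3: (361643617,19847772)∘(13447,738) = (13447·361643617+332·738·19847772, 13447·19847772+738·361643617) = (9726043422151,533785979430)
n=4: (9726043422151,533785979430)∘(13447,738) = (13447·9726043422151+332·738·533785979430, 13447·533785979430+738·9726043422151) = (261572211433685377,14355640110942648)
n=5: (261572211433685377,14355640110942648)∘(13447,738) = (13447·261572211433685377+332·738·14355640110942648, 13447·14355640110942648+738·261572211433685377) = (7034723044571491106887,386080584609905595882)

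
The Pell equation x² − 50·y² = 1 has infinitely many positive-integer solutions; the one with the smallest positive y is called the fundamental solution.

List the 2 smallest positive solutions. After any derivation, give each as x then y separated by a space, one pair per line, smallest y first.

d=50: √d = [7; 14] (ℓ=1, odd), read p_1/q_1
step 0: (7, 1)  from 7·(1,0) + (0,1)
step 1: (99, 14)  from 14·(7,1) + (1,0)
fundamental: x₁=99, y₁=14  (since 9801 − 50·196 = 1)
k=2:  x_2 = 99·99+50·14·14 = 19601,  y_2 = 99·14+14·99 = 2772

99 14
19601 2772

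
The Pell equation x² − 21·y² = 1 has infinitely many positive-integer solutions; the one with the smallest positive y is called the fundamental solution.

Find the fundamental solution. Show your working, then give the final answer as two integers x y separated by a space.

55 12

[4; 1,1,2,1,1,8] for √21; ℓ=6 ⇒ convergent index 5
i=0: a=4 ⇒ p=4, q=1
i=1: a=1 ⇒ p=5, q=1
i=2: a=1 ⇒ p=9, q=2
…
i=4: a=1 ⇒ p=32, q=7
i=5: a=1 ⇒ p=55, q=12
fundamental: x₁=55, y₁=12  (since 3025 − 21·144 = 1)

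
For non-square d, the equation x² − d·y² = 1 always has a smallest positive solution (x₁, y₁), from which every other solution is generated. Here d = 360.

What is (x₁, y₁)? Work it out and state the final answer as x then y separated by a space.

19 1

√360 = [18; 1,36, …], period ℓ=2 (even) → k=1
a_0=18:  p_0=18·1+0=18,  q_0=18·0+1=1
a_1=1:  p_1=1·18+1=19,  q_1=1·1+0=1
fundamental: x₁=19, y₁=1  (since 361 − 360·1 = 1)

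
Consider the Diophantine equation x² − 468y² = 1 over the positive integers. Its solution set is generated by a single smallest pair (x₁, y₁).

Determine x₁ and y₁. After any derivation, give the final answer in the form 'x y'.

649 30

√468 → a₀=21, period (1,1,1,2,1,1,1,42); ℓ=8 even so k=7
a_0=21:  p_0=21·1+0=21,  q_0=21·0+1=1
a_1=1:  p_1=1·21+1=22,  q_1=1·1+0=1
a_2=1:  p_2=1·22+21=43,  q_2=1·1+1=2
a_3=1:  p_3=1·43+22=65,  q_3=1·2+1=3
…
a_5=1:  p_5=1·173+65=238,  q_5=1·8+3=11
a_6=1:  p_6=1·238+173=411,  q_6=1·11+8=19
a_7=1:  p_7=1·411+238=649,  q_7=1·19+11=30
(x₁, y₁) = (649, 30);  649² − 468·30² = 1 ✓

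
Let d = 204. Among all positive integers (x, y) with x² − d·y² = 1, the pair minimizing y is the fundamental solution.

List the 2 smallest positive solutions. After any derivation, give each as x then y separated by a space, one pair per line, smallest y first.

√204 = [14; 3,1,1,6,1,1,3,28, …], period ℓ=8 (even) → k=7
i=0: a=14 ⇒ p=14, q=1
i=1: a=3 ⇒ p=43, q=3
i=2: a=1 ⇒ p=57, q=4
i=3: a=1 ⇒ p=100, q=7
i=4: a=6 ⇒ p=657, q=46
i=5: a=1 ⇒ p=757, q=53
i=6: a=1 ⇒ p=1414, q=99
i=7: a=3 ⇒ p=4999, q=350
fundamental: x₁=4999, y₁=350  (since 24990001 − 204·122500 = 1)
n=2: (4999,350)∘(4999,350) = (4999·4999+204·350·350, 4999·350+350·4999) = (49980001,3499300)

4999 350
49980001 3499300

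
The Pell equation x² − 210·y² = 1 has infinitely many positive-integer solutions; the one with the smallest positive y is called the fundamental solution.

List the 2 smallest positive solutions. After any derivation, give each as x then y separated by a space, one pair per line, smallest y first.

29 2
1681 116

[14; 2,28] for √210; ℓ=2 ⇒ convergent index 1
k=0  a_k=14  p_k/q_k = 14/1
k=1  a_k=2  p_k/q_k = 29/2
→ (29, 2).  Check: 29²=841, 210·2²=840, difference 1.
k=2:  x_2 = 29·29+210·2·2 = 1681,  y_2 = 29·2+2·29 = 116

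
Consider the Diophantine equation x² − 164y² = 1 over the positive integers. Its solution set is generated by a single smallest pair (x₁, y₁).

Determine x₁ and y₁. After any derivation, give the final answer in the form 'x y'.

2049 160

[12; 1,4,6,4,1,24] for √164; ℓ=6 ⇒ convergent index 5
i=0: a=12 ⇒ p=12, q=1
i=1: a=1 ⇒ p=13, q=1
i=2: a=4 ⇒ p=64, q=5
…
i=4: a=4 ⇒ p=1652, q=129
i=5: a=1 ⇒ p=2049, q=160
→ (2049, 160).  Check: 2049²=4198401, 164·160²=4198400, difference 1.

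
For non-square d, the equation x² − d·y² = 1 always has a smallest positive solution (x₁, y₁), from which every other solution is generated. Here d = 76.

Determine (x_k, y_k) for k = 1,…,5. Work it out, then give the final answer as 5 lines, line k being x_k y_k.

57799 6630
6681448801 766414740
772362118440199 88596011107890
89283516160768675201 10241521691283453480
10320995900380175197444999 1183899424380388644273150

d=76: √d = [8; 1,2,1,1,5,4,5,1,1,2,1,16] (ℓ=12, even), read p_11/q_11
a_0=8:  p_0=8·1+0=8,  q_0=8·0+1=1
…
a_6=4:  p_6=4·340+61=1421,  q_6=4·39+7=163
…
a_10=2:  p_10=2·16311+8866=41488,  q_10=2·1871+1017=4759
a_11=1:  p_11=1·41488+16311=57799,  q_11=1·4759+1871=6630
(x₁, y₁) = (57799, 6630);  57799² − 76·6630² = 1 ✓
k=2:  x_2 = 57799·57799+76·6630·6630 = 6681448801,  y_2 = 57799·6630+6630·57799 = 766414740
k=3:  x_3 = 57799·6681448801+76·6630·766414740 = 772362118440199,  y_3 = 57799·766414740+6630·6681448801 = 88596011107890
k=4:  x_4 = 57799·772362118440199+76·6630·88596011107890 = 89283516160768675201,  y_4 = 57799·88596011107890+6630·772362118440199 = 10241521691283453480
k=5:  x_5 = 57799·89283516160768675201+76·6630·10241521691283453480 = 10320995900380175197444999,  y_5 = 57799·10241521691283453480+6630·89283516160768675201 = 1183899424380388644273150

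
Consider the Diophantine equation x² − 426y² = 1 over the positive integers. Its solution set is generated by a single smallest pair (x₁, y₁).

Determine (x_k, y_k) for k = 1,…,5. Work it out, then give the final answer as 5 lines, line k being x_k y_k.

√426 → a₀=20, period (1,1,1,3,2,6,2,3,1,1,1,40); ℓ=12 even so k=11
k=0  a_k=20  p_k/q_k = 20/1
…
k=10  a_k=1  p_k/q_k = 56780/2751
k=11  a_k=1  p_k/q_k = 88751/4300
→ (88751, 4300).  Check: 88751²=7876740001, 426·4300²=7876740000, difference 1.
(88751+4300√426)^2 = 15753480001 + 763258600√426
(88751+4300√426)^3 = 2796274207048751 + 135479928012900√426
(88751+4300√426)^4 = 496344264283813920001 + 24047958181382517200√426
(88751+4300√426)^5 = 88102099596109264220968751 + 4268560672976279640021500√426

88751 4300
15753480001 763258600
2796274207048751 135479928012900
496344264283813920001 24047958181382517200
88102099596109264220968751 4268560672976279640021500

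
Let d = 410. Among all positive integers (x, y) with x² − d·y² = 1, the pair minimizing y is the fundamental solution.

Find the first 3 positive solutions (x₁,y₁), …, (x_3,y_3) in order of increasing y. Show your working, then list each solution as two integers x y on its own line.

[20; 4,40] for √410; ℓ=2 ⇒ convergent index 1
step 0: (20, 1)  from 20·(1,0) + (0,1)
step 1: (81, 4)  from 4·(20,1) + (1,0)
→ (81, 4).  Check: 81²=6561, 410·4²=6560, difference 1.
(x_2, y_2) = (81·81 + 410·4·4, 81·4 + 4·81) = (13121, 648)
(x_3, y_3) = (81·13121 + 410·4·648, 81·648 + 4·13121) = (2125521, 104972)

81 4
13121 648
2125521 104972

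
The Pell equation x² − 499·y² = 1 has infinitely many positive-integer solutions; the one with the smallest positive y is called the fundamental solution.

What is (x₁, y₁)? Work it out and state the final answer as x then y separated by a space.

4490 201

√499 → a₀=22, period (2,1,21,1,2,44); ℓ=6 even so k=5
a_0=22:  p_0=22·1+0=22,  q_0=22·0+1=1
…
a_4=1:  p_4=1·1452+67=1519,  q_4=1·65+3=68
a_5=2:  p_5=2·1519+1452=4490,  q_5=2·68+65=201
fundamental: x₁=4490, y₁=201  (since 20160100 − 499·40401 = 1)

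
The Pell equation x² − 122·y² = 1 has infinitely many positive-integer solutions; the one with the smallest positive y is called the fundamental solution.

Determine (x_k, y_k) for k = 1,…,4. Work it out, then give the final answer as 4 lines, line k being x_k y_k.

243 22
118097 10692
57394899 5196290
27893802817 2525386248

[11; 22] for √122; ℓ=1 ⇒ convergent index 1
a_0=11:  p_0=11·1+0=11,  q_0=11·0+1=1
a_1=22:  p_1=22·11+1=243,  q_1=22·1+0=22
(x₁, y₁) = (243, 22);  243² − 122·22² = 1 ✓
n=2: (243,22)∘(243,22) = (243·243+122·22·22, 243·22+22·243) = (118097,10692)
n=3: (118097,10692)∘(243,22) = (243·118097+122·22·10692, 243·10692+22·118097) = (57394899,5196290)
n=4: (57394899,5196290)∘(243,22) = (243·57394899+122·22·5196290, 243·5196290+22·57394899) = (27893802817,2525386248)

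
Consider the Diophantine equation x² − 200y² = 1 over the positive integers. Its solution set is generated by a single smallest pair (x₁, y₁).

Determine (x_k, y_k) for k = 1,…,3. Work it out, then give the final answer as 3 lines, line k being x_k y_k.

√200 = [14; 7,28, …], period ℓ=2 (even) → k=1
i=0: a=14 ⇒ p=14, q=1
i=1: a=7 ⇒ p=99, q=7
→ (99, 7).  Check: 99²=9801, 200·7²=9800, difference 1.
k=2:  x_2 = 99·99+200·7·7 = 19601,  y_2 = 99·7+7·99 = 1386
k=3:  x_3 = 99·19601+200·7·1386 = 3880899,  y_3 = 99·1386+7·19601 = 274421

99 7
19601 1386
3880899 274421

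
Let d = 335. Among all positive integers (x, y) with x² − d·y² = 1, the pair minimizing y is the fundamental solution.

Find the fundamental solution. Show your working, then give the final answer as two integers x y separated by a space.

604 33

√335 → a₀=18, period (3,3,3,36); ℓ=4 even so k=3
a_0=18:  p_0=18·1+0=18,  q_0=18·0+1=1
a_1=3:  p_1=3·18+1=55,  q_1=3·1+0=3
a_2=3:  p_2=3·55+18=183,  q_2=3·3+1=10
a_3=3:  p_3=3·183+55=604,  q_3=3·10+3=33
(x₁, y₁) = (604, 33);  604² − 335·33² = 1 ✓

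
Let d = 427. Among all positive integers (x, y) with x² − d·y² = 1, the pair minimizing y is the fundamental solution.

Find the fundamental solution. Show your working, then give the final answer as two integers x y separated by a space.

[20; 1,1,1,40] for √427; ℓ=4 ⇒ convergent index 3
k=0  a_k=20  p_k/q_k = 20/1
k=1  a_k=1  p_k/q_k = 21/1
k=2  a_k=1  p_k/q_k = 41/2
k=3  a_k=1  p_k/q_k = 62/3
→ (62, 3).  Check: 62²=3844, 427·3²=3843, difference 1.

62 3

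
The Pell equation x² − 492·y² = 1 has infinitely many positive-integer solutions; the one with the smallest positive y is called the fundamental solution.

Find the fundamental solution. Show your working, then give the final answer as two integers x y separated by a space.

29767 1342

√492 → a₀=22, period (5,1,1,10,1,1,5,44); ℓ=8 even so k=7
k=0  a_k=22  p_k/q_k = 22/1
…
k=2  a_k=1  p_k/q_k = 133/6
k=3  a_k=1  p_k/q_k = 244/11
k=4  a_k=10  p_k/q_k = 2573/116
…
k=6  a_k=1  p_k/q_k = 5390/243
k=7  a_k=5  p_k/q_k = 29767/1342
→ (29767, 1342).  Check: 29767²=886074289, 492·1342²=886074288, difference 1.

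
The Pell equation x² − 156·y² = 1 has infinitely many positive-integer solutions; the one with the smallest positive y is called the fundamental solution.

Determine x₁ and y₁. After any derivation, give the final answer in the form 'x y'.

√156 → a₀=12, period (2,24); ℓ=2 even so k=1
step 0: (12, 1)  from 12·(1,0) + (0,1)
step 1: (25, 2)  from 2·(12,1) + (1,0)
fundamental: x₁=25, y₁=2  (since 625 − 156·4 = 1)

25 2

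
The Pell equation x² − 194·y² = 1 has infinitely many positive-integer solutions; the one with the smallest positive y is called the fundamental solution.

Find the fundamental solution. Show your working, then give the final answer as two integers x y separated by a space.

√194 → a₀=13, period (1,12,1,26); ℓ=4 even so k=3
i=0: a=13 ⇒ p=13, q=1
i=1: a=1 ⇒ p=14, q=1
i=2: a=12 ⇒ p=181, q=13
i=3: a=1 ⇒ p=195, q=14
→ (195, 14).  Check: 195²=38025, 194·14²=38024, difference 1.

195 14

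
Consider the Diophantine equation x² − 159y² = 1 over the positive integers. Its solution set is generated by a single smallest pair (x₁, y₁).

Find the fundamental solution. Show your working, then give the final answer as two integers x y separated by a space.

[12; 1,1,1,1,3,1,1,1,1,24] for √159; ℓ=10 ⇒ convergent index 9
i=0: a=12 ⇒ p=12, q=1
i=1: a=1 ⇒ p=13, q=1
i=2: a=1 ⇒ p=25, q=2
i=3: a=1 ⇒ p=38, q=3
i=4: a=1 ⇒ p=63, q=5
i=5: a=3 ⇒ p=227, q=18
i=6: a=1 ⇒ p=290, q=23
i=7: a=1 ⇒ p=517, q=41
i=8: a=1 ⇒ p=807, q=64
i=9: a=1 ⇒ p=1324, q=105
fundamental: x₁=1324, y₁=105  (since 1752976 − 159·11025 = 1)

1324 105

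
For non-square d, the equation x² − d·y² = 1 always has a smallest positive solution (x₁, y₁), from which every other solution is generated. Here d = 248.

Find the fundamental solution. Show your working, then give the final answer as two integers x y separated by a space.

63 4

d=248: √d = [15; 1,2,1,30] (ℓ=4, even), read p_3/q_3
k=0  a_k=15  p_k/q_k = 15/1
k=1  a_k=1  p_k/q_k = 16/1
k=2  a_k=2  p_k/q_k = 47/3
k=3  a_k=1  p_k/q_k = 63/4
fundamental: x₁=63, y₁=4  (since 3969 − 248·16 = 1)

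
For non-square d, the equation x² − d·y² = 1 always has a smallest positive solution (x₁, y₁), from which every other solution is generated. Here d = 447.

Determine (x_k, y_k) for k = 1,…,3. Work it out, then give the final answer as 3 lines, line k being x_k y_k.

148 7
43807 2072
12966724 613305

√447 → a₀=21, period (7,42); ℓ=2 even so k=1
step 0: (21, 1)  from 21·(1,0) + (0,1)
step 1: (148, 7)  from 7·(21,1) + (1,0)
fundamental: x₁=148, y₁=7  (since 21904 − 447·49 = 1)
n=2: (148,7)∘(148,7) = (148·148+447·7·7, 148·7+7·148) = (43807,2072)
n=3: (43807,2072)∘(148,7) = (148·43807+447·7·2072, 148·2072+7·43807) = (12966724,613305)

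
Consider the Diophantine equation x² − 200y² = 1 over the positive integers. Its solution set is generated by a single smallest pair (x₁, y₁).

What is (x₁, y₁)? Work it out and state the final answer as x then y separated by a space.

99 7

[14; 7,28] for √200; ℓ=2 ⇒ convergent index 1
i=0: a=14 ⇒ p=14, q=1
i=1: a=7 ⇒ p=99, q=7
→ (99, 7).  Check: 99²=9801, 200·7²=9800, difference 1.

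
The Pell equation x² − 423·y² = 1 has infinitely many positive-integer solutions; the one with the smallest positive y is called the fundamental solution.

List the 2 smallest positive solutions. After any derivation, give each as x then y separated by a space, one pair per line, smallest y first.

4607 224
42448897 2063936

√423 = [20; 1,1,3,4,3,1,1,40, …], period ℓ=8 (even) → k=7
k=0  a_k=20  p_k/q_k = 20/1
…
k=3  a_k=3  p_k/q_k = 144/7
…
k=5  a_k=3  p_k/q_k = 1995/97
k=6  a_k=1  p_k/q_k = 2612/127
k=7  a_k=1  p_k/q_k = 4607/224
(x₁, y₁) = (4607, 224);  4607² − 423·224² = 1 ✓
(x_2, y_2) = (4607·4607 + 423·224·224, 4607·224 + 224·4607) = (42448897, 2063936)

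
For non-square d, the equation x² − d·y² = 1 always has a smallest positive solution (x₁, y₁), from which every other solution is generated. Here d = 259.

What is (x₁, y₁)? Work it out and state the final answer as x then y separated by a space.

847225 52644

[16; 10,1,2,3,4,3,2,1,10,32] for √259; ℓ=10 ⇒ convergent index 9
k=0  a_k=16  p_k/q_k = 16/1
k=1  a_k=10  p_k/q_k = 161/10
k=2  a_k=1  p_k/q_k = 177/11
…
k=4  a_k=3  p_k/q_k = 1722/107
k=5  a_k=4  p_k/q_k = 7403/460
k=6  a_k=3  p_k/q_k = 23931/1487
k=7  a_k=2  p_k/q_k = 55265/3434
k=8  a_k=1  p_k/q_k = 79196/4921
k=9  a_k=10  p_k/q_k = 847225/52644
(x₁, y₁) = (847225, 52644);  847225² − 259·52644² = 1 ✓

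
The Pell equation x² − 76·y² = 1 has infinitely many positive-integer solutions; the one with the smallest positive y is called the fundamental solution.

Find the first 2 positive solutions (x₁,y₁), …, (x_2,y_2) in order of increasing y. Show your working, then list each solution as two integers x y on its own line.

d=76: √d = [8; 1,2,1,1,5,4,5,1,1,2,1,16] (ℓ=12, even), read p_11/q_11
k=0  a_k=8  p_k/q_k = 8/1
k=1  a_k=1  p_k/q_k = 9/1
k=2  a_k=2  p_k/q_k = 26/3
k=3  a_k=1  p_k/q_k = 35/4
k=4  a_k=1  p_k/q_k = 61/7
…
k=6  a_k=4  p_k/q_k = 1421/163
…
k=8  a_k=1  p_k/q_k = 8866/1017
k=9  a_k=1  p_k/q_k = 16311/1871
k=10  a_k=2  p_k/q_k = 41488/4759
k=11  a_k=1  p_k/q_k = 57799/6630
→ (57799, 6630).  Check: 57799²=3340724401, 76·6630²=3340724400, difference 1.
(57799+6630√76)^2 = 6681448801 + 766414740√76

57799 6630
6681448801 766414740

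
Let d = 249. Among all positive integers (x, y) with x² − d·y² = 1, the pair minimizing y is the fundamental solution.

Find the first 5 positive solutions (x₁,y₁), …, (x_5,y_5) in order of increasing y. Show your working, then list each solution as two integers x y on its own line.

d=249: √d = [15; 1,3,1,1,5,…,3,1,30] (ℓ=16, even), read p_15/q_15
k=0  a_k=15  p_k/q_k = 15/1
…
k=2  a_k=3  p_k/q_k = 63/4
…
k=4  a_k=1  p_k/q_k = 142/9
…
k=6  a_k=1  p_k/q_k = 931/59
…
k=9  a_k=3  p_k/q_k = 113835/7214
…
k=14  a_k=3  p_k/q_k = 6669699/422675
k=15  a_k=1  p_k/q_k = 8553815/542076
(x₁, y₁) = (8553815, 542076);  8553815² − 249·542076² = 1 ✓
(x_2, y_2) = (8553815·8553815 + 249·542076·542076, 8553815·542076 + 542076·8553815) = (146335502108449, 9273635639880)
(x_3, y_3) = (8553815·146335502108449 + 249·542076·9273635639880, 8553815·9273635639880 + 542076·146335502108449) = (2503453625935556812055, 158649927281879742324)
(x_4, y_4) = (8553815·2503453625935556812055 + 249·542076·158649927281879742324, 8553815·158649927281879742324 + 542076·2503453625935556812055) = (42828158354663763449114371201, 2714124255465295062538692240)
(x_5, y_5) = (8553815·42828158354663763449114371201 + 249·542076·2714124255465295062538692240, 8553815·2714124255465295062538692240 + 542076·42828158354663763449114371201) = (732688286712993936041346554632551575, 46432233536525587120811525646048876)

8553815 542076
146335502108449 9273635639880
2503453625935556812055 158649927281879742324
42828158354663763449114371201 2714124255465295062538692240
732688286712993936041346554632551575 46432233536525587120811525646048876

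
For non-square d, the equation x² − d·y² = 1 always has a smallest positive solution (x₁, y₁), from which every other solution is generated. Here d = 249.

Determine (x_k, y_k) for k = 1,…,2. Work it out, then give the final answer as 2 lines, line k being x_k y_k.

√249 = [15; 1,3,1,1,5,…,3,1,30, …], period ℓ=16 (even) → k=15
i=0: a=15 ⇒ p=15, q=1
i=1: a=1 ⇒ p=16, q=1
…
i=4: a=1 ⇒ p=142, q=9
…
i=6: a=1 ⇒ p=931, q=59
i=7: a=3 ⇒ p=3582, q=227
…
i=9: a=3 ⇒ p=113835, q=7214
i=10: a=1 ⇒ p=150586, q=9543
…
i=12: a=1 ⇒ p=1017351, q=64472
i=13: a=1 ⇒ p=1884116, q=119401
i=14: a=3 ⇒ p=6669699, q=422675
i=15: a=1 ⇒ p=8553815, q=542076
fundamental: x₁=8553815, y₁=542076  (since 73167751054225 − 249·293846389776 = 1)
(8553815+542076√249)^2 = 146335502108449 + 9273635639880√249

8553815 542076
146335502108449 9273635639880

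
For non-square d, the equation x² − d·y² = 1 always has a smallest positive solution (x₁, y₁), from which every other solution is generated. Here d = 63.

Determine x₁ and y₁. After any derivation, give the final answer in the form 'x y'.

8 1

√63 → a₀=7, period (1,14); ℓ=2 even so k=1
a_0=7:  p_0=7·1+0=7,  q_0=7·0+1=1
a_1=1:  p_1=1·7+1=8,  q_1=1·1+0=1
fundamental: x₁=8, y₁=1  (since 64 − 63·1 = 1)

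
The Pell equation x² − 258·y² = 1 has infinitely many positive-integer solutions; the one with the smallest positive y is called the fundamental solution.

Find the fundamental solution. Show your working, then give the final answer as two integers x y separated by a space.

√258 → a₀=16, period (16,32); ℓ=2 even so k=1
step 0: (16, 1)  from 16·(1,0) + (0,1)
step 1: (257, 16)  from 16·(16,1) + (1,0)
(x₁, y₁) = (257, 16);  257² − 258·16² = 1 ✓

257 16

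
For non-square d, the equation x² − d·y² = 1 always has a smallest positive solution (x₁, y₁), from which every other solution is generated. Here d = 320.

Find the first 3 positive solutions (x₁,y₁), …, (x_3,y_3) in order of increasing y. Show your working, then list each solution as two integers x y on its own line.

d=320: √d = [17; 1,7,1,34] (ℓ=4, even), read p_3/q_3
k=0  a_k=17  p_k/q_k = 17/1
k=1  a_k=1  p_k/q_k = 18/1
k=2  a_k=7  p_k/q_k = 143/8
k=3  a_k=1  p_k/q_k = 161/9
fundamental: x₁=161, y₁=9  (since 25921 − 320·81 = 1)
(161+9√320)^2 = 51841 + 2898√320
(161+9√320)^3 = 16692641 + 933147√320

161 9
51841 2898
16692641 933147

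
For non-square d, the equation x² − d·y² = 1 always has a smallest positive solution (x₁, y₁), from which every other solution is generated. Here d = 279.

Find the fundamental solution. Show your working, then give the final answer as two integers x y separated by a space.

1520 91

√279 → a₀=16, period (1,2,2,1,2,2,1,32); ℓ=8 even so k=7
step 0: (16, 1)  from 16·(1,0) + (0,1)
step 1: (17, 1)  from 1·(16,1) + (1,0)
step 2: (50, 3)  from 2·(17,1) + (16,1)
step 3: (117, 7)  from 2·(50,3) + (17,1)
…
step 5: (451, 27)  from 2·(167,10) + (117,7)
step 6: (1069, 64)  from 2·(451,27) + (167,10)
step 7: (1520, 91)  from 1·(1069,64) + (451,27)
→ (1520, 91).  Check: 1520²=2310400, 279·91²=2310399, difference 1.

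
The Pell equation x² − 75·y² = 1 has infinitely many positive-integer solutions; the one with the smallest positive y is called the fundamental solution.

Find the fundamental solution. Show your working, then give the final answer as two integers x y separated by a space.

d=75: √d = [8; 1,1,1,16] (ℓ=4, even), read p_3/q_3
k=0  a_k=8  p_k/q_k = 8/1
k=1  a_k=1  p_k/q_k = 9/1
k=2  a_k=1  p_k/q_k = 17/2
k=3  a_k=1  p_k/q_k = 26/3
→ (26, 3).  Check: 26²=676, 75·3²=675, difference 1.

26 3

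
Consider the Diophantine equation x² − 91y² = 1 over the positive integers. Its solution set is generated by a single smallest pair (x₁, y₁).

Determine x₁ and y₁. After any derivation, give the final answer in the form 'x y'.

d=91: √d = [9; 1,1,5,1,5,1,1,18] (ℓ=8, even), read p_7/q_7
step 0: (9, 1)  from 9·(1,0) + (0,1)
…
step 2: (19, 2)  from 1·(10,1) + (9,1)
step 3: (105, 11)  from 5·(19,2) + (10,1)
…
step 6: (849, 89)  from 1·(725,76) + (124,13)
step 7: (1574, 165)  from 1·(849,89) + (725,76)
(x₁, y₁) = (1574, 165);  1574² − 91·165² = 1 ✓

1574 165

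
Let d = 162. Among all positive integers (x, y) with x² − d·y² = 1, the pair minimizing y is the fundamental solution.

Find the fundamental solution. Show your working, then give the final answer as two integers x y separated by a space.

19601 1540

√162 = [12; 1,2,1,2,12,2,1,2,1,24, …], period ℓ=10 (even) → k=9
step 0: (12, 1)  from 12·(1,0) + (0,1)
step 1: (13, 1)  from 1·(12,1) + (1,0)
step 2: (38, 3)  from 2·(13,1) + (12,1)
step 3: (51, 4)  from 1·(38,3) + (13,1)
step 4: (140, 11)  from 2·(51,4) + (38,3)
…
step 6: (3602, 283)  from 2·(1731,136) + (140,11)
step 7: (5333, 419)  from 1·(3602,283) + (1731,136)
step 8: (14268, 1121)  from 2·(5333,419) + (3602,283)
step 9: (19601, 1540)  from 1·(14268,1121) + (5333,419)
fundamental: x₁=19601, y₁=1540  (since 384199201 − 162·2371600 = 1)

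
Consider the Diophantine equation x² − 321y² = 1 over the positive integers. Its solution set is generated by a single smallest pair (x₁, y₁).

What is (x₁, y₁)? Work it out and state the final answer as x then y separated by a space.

215 12

√321 = [17; 1,10,1,34, …], period ℓ=4 (even) → k=3
step 0: (17, 1)  from 17·(1,0) + (0,1)
step 1: (18, 1)  from 1·(17,1) + (1,0)
step 2: (197, 11)  from 10·(18,1) + (17,1)
step 3: (215, 12)  from 1·(197,11) + (18,1)
→ (215, 12).  Check: 215²=46225, 321·12²=46224, difference 1.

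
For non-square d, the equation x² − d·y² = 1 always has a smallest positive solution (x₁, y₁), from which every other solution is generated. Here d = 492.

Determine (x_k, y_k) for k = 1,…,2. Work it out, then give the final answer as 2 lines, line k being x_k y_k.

[22; 5,1,1,10,1,1,5,44] for √492; ℓ=8 ⇒ convergent index 7
a_0=22:  p_0=22·1+0=22,  q_0=22·0+1=1
…
a_2=1:  p_2=1·111+22=133,  q_2=1·5+1=6
a_3=1:  p_3=1·133+111=244,  q_3=1·6+5=11
a_4=10:  p_4=10·244+133=2573,  q_4=10·11+6=116
…
a_6=1:  p_6=1·2817+2573=5390,  q_6=1·127+116=243
a_7=5:  p_7=5·5390+2817=29767,  q_7=5·243+127=1342
→ (29767, 1342).  Check: 29767²=886074289, 492·1342²=886074288, difference 1.
k=2:  x_2 = 29767·29767+492·1342·1342 = 1772148577,  y_2 = 29767·1342+1342·29767 = 79894628

29767 1342
1772148577 79894628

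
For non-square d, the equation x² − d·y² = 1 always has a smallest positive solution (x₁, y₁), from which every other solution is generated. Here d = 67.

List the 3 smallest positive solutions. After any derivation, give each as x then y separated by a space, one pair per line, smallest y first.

48842 5967
4771081927 582880428
466058366908226 56938091722785

√67 → a₀=8, period (5,2,1,1,7,1,1,2,5,16); ℓ=10 even so k=9
k=0  a_k=8  p_k/q_k = 8/1
…
k=2  a_k=2  p_k/q_k = 90/11
k=3  a_k=1  p_k/q_k = 131/16
k=4  a_k=1  p_k/q_k = 221/27
…
k=6  a_k=1  p_k/q_k = 1899/232
…
k=8  a_k=2  p_k/q_k = 9053/1106
k=9  a_k=5  p_k/q_k = 48842/5967
(x₁, y₁) = (48842, 5967);  48842² − 67·5967² = 1 ✓
k=2:  x_2 = 48842·48842+67·5967·5967 = 4771081927,  y_2 = 48842·5967+5967·48842 = 582880428
k=3:  x_3 = 48842·4771081927+67·5967·582880428 = 466058366908226,  y_3 = 48842·582880428+5967·4771081927 = 56938091722785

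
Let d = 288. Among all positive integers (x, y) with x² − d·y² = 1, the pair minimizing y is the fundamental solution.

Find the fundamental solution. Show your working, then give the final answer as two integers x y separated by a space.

√288 → a₀=16, period (1,32); ℓ=2 even so k=1
a_0=16:  p_0=16·1+0=16,  q_0=16·0+1=1
a_1=1:  p_1=1·16+1=17,  q_1=1·1+0=1
→ (17, 1).  Check: 17²=289, 288·1²=288, difference 1.

17 1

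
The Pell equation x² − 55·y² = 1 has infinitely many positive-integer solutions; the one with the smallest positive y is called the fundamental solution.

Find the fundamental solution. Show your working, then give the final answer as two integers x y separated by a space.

89 12

√55 → a₀=7, period (2,2,2,14); ℓ=4 even so k=3
a_0=7:  p_0=7·1+0=7,  q_0=7·0+1=1
…
a_2=2:  p_2=2·15+7=37,  q_2=2·2+1=5
a_3=2:  p_3=2·37+15=89,  q_3=2·5+2=12
fundamental: x₁=89, y₁=12  (since 7921 − 55·144 = 1)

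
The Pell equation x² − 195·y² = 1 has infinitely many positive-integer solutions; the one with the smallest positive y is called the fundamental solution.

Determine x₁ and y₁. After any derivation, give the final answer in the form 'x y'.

14 1

√195 = [13; 1,26, …], period ℓ=2 (even) → k=1
a_0=13:  p_0=13·1+0=13,  q_0=13·0+1=1
a_1=1:  p_1=1·13+1=14,  q_1=1·1+0=1
→ (14, 1).  Check: 14²=196, 195·1²=195, difference 1.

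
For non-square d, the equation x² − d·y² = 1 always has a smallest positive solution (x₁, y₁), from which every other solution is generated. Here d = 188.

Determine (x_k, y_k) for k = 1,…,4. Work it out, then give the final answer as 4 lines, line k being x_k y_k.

4607 336
42448897 3095904
391124132351 28525659120
3603817713033217 262835420035776

[13; 1,2,2,6,2,2,1,26] for √188; ℓ=8 ⇒ convergent index 7
a_0=13:  p_0=13·1+0=13,  q_0=13·0+1=1
…
a_2=2:  p_2=2·14+13=41,  q_2=2·1+1=3
a_3=2:  p_3=2·41+14=96,  q_3=2·3+1=7
a_4=6:  p_4=6·96+41=617,  q_4=6·7+3=45
…
a_6=2:  p_6=2·1330+617=3277,  q_6=2·97+45=239
a_7=1:  p_7=1·3277+1330=4607,  q_7=1·239+97=336
→ (4607, 336).  Check: 4607²=21224449, 188·336²=21224448, difference 1.
n=2: (4607,336)∘(4607,336) = (4607·4607+188·336·336, 4607·336+336·4607) = (42448897,3095904)
n=3: (42448897,3095904)∘(4607,336) = (4607·42448897+188·336·3095904, 4607·3095904+336·42448897) = (391124132351,28525659120)
n=4: (391124132351,28525659120)∘(4607,336) = (4607·391124132351+188·336·28525659120, 4607·28525659120+336·391124132351) = (3603817713033217,262835420035776)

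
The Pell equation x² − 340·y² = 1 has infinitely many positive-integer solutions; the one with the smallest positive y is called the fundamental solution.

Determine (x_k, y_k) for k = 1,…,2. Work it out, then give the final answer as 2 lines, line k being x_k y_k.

285769 15498
163327842721 8857695924

[18; 2,3,1,1,1,…,3,2,36] for √340; ℓ=14 ⇒ convergent index 13
i=0: a=18 ⇒ p=18, q=1
i=1: a=2 ⇒ p=37, q=2
…
i=8: a=1 ⇒ p=7265, q=394
…
i=12: a=3 ⇒ p=125478, q=6805
i=13: a=2 ⇒ p=285769, q=15498
fundamental: x₁=285769, y₁=15498  (since 81663921361 − 340·240188004 = 1)
(285769+15498√340)^2 = 163327842721 + 8857695924√340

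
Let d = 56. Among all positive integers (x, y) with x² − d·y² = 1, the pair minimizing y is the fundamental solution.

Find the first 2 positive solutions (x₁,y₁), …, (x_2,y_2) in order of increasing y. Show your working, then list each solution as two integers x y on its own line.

15 2
449 60

√56 → a₀=7, period (2,14); ℓ=2 even so k=1
i=0: a=7 ⇒ p=7, q=1
i=1: a=2 ⇒ p=15, q=2
fundamental: x₁=15, y₁=2  (since 225 − 56·4 = 1)
(x_2, y_2) = (15·15 + 56·2·2, 15·2 + 2·15) = (449, 60)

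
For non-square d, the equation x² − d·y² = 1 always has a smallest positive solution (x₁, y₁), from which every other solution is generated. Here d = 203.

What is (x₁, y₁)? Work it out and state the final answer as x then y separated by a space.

57 4

√203 → a₀=14, period (4,28); ℓ=2 even so k=1
a_0=14:  p_0=14·1+0=14,  q_0=14·0+1=1
a_1=4:  p_1=4·14+1=57,  q_1=4·1+0=4
(x₁, y₁) = (57, 4);  57² − 203·4² = 1 ✓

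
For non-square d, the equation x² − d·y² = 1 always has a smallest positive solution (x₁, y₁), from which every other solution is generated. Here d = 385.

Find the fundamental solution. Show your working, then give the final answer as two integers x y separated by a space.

95831 4884

√385 → a₀=19, period (1,1,1,1,1,…,1,1,38); ℓ=16 even so k=15
k=0  a_k=19  p_k/q_k = 19/1
k=1  a_k=1  p_k/q_k = 20/1
…
k=3  a_k=1  p_k/q_k = 59/3
k=4  a_k=1  p_k/q_k = 98/5
k=5  a_k=1  p_k/q_k = 157/8
k=6  a_k=3  p_k/q_k = 569/29
…
k=8  a_k=2  p_k/q_k = 2021/103
k=9  a_k=1  p_k/q_k = 2747/140
k=10  a_k=3  p_k/q_k = 10262/523
k=11  a_k=1  p_k/q_k = 13009/663
…
k=13  a_k=1  p_k/q_k = 36280/1849
k=14  a_k=1  p_k/q_k = 59551/3035
k=15  a_k=1  p_k/q_k = 95831/4884
→ (95831, 4884).  Check: 95831²=9183580561, 385·4884²=9183580560, difference 1.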